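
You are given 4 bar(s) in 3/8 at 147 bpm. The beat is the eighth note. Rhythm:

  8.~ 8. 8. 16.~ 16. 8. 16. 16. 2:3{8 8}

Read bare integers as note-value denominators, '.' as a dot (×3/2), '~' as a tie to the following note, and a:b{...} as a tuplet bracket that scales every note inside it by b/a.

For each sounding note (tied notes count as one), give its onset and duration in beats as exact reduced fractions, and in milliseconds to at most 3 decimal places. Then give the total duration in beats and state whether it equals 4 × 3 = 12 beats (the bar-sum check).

1) 0.0ms=0b +1224.49ms=3b
2) 1224.49ms=3b +612.245ms=3/2b
3) 1836.735ms=9/2b +612.245ms=3/2b
4) 2448.98ms=6b +612.245ms=3/2b
5) 3061.224ms=15/2b +306.122ms=3/4b
6) 3367.347ms=33/4b +306.122ms=3/4b
7) 3673.469ms=9b +612.245ms=3/2b
8) 4285.714ms=21/2b +612.245ms=3/2b
Σ=12b of 12 (147bpm 3/8) — PASS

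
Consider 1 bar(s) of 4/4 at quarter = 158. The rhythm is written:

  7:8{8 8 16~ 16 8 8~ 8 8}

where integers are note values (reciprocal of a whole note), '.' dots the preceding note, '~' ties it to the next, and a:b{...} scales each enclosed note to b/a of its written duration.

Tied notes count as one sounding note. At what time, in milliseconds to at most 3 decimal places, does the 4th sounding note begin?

1. 0.0ms @ 0 + 216.998ms (4/7)
2. 216.998ms @ 4/7 + 216.998ms (4/7)
3. 433.996ms @ 8/7 + 216.998ms (4/7)
4. 650.995ms @ 12/7 + 216.998ms (4/7)
5. 867.993ms @ 16/7 + 433.996ms (8/7)
6. 1301.989ms @ 24/7 + 216.998ms (4/7)

note 4 onset = 12/7b = 650.995ms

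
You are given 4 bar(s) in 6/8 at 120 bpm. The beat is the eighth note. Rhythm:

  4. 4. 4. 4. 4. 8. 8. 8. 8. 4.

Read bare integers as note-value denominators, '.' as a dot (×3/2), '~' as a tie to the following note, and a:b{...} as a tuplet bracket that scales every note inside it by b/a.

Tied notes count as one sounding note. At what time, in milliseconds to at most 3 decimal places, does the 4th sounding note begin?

1. 0.0ms @ 0 + 1500.0ms (3)
2. 1500.0ms @ 3 + 1500.0ms (3)
3. 3000.0ms @ 6 + 1500.0ms (3)
4. 4500.0ms @ 9 + 1500.0ms (3)
5. 6000.0ms @ 12 + 1500.0ms (3)
6. 7500.0ms @ 15 + 750.0ms (3/2)
7. 8250.0ms @ 33/2 + 750.0ms (3/2)
8. 9000.0ms @ 18 + 750.0ms (3/2)
9. 9750.0ms @ 39/2 + 750.0ms (3/2)
10. 10500.0ms @ 21 + 1500.0ms (3)

note 4 onset = 9b = 4500.0ms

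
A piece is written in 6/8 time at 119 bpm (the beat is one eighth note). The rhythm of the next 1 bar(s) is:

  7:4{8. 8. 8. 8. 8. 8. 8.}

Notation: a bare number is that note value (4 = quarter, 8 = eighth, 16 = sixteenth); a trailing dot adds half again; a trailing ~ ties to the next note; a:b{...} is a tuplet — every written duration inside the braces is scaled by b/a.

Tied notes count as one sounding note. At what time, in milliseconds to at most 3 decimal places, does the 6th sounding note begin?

1. 0.0ms @ 0 + 432.173ms (6/7)
2. 432.173ms @ 6/7 + 432.173ms (6/7)
3. 864.346ms @ 12/7 + 432.173ms (6/7)
4. 1296.519ms @ 18/7 + 432.173ms (6/7)
5. 1728.691ms @ 24/7 + 432.173ms (6/7)
6. 2160.864ms @ 30/7 + 432.173ms (6/7)
7. 2593.037ms @ 36/7 + 432.173ms (6/7)

note 6 onset = 30/7b = 2160.864ms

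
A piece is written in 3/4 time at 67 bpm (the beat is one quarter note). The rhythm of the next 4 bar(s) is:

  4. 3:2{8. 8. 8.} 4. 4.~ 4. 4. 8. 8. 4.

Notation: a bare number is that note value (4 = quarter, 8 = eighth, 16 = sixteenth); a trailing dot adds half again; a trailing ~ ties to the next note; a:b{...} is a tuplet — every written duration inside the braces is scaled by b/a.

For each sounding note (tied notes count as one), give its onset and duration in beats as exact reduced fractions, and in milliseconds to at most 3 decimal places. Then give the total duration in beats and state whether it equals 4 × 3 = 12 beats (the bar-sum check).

1) 0.0ms=0b +1343.284ms=3/2b
2) 1343.284ms=3/2b +447.761ms=1/2b
3) 1791.045ms=2b +447.761ms=1/2b
4) 2238.806ms=5/2b +447.761ms=1/2b
5) 2686.567ms=3b +1343.284ms=3/2b
6) 4029.851ms=9/2b +2686.567ms=3b
7) 6716.418ms=15/2b +1343.284ms=3/2b
8) 8059.701ms=9b +671.642ms=3/4b
9) 8731.343ms=39/4b +671.642ms=3/4b
10) 9402.985ms=21/2b +1343.284ms=3/2b
Σ=12b of 12 (67bpm 3/4) — PASS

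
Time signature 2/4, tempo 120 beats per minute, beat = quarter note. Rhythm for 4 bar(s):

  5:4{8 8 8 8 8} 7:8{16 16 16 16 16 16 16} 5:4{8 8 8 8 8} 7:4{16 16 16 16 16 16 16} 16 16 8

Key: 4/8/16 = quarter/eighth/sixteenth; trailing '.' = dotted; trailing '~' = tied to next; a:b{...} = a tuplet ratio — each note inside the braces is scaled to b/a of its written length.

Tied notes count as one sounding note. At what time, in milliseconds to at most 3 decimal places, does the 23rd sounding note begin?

note 23 onset = 47/7b = 3357.143ms

1. 0.0ms @ 0 + 200.0ms (2/5)
2. 200.0ms @ 2/5 + 200.0ms (2/5)
3. 400.0ms @ 4/5 + 200.0ms (2/5)
4. 600.0ms @ 6/5 + 200.0ms (2/5)
5. 800.0ms @ 8/5 + 200.0ms (2/5)
6. 1000.0ms @ 2 + 142.857ms (2/7)
7. 1142.857ms @ 16/7 + 142.857ms (2/7)
8. 1285.714ms @ 18/7 + 142.857ms (2/7)
9. 1428.571ms @ 20/7 + 142.857ms (2/7)
10. 1571.429ms @ 22/7 + 142.857ms (2/7)
11. 1714.286ms @ 24/7 + 142.857ms (2/7)
12. 1857.143ms @ 26/7 + 142.857ms (2/7)
13. 2000.0ms @ 4 + 200.0ms (2/5)
14. 2200.0ms @ 22/5 + 200.0ms (2/5)
15. 2400.0ms @ 24/5 + 200.0ms (2/5)
16. 2600.0ms @ 26/5 + 200.0ms (2/5)
17. 2800.0ms @ 28/5 + 200.0ms (2/5)
18. 3000.0ms @ 6 + 71.429ms (1/7)
19. 3071.429ms @ 43/7 + 71.429ms (1/7)
20. 3142.857ms @ 44/7 + 71.429ms (1/7)
21. 3214.286ms @ 45/7 + 71.429ms (1/7)
22. 3285.714ms @ 46/7 + 71.429ms (1/7)
23. 3357.143ms @ 47/7 + 71.429ms (1/7)
24. 3428.571ms @ 48/7 + 71.429ms (1/7)
25. 3500.0ms @ 7 + 125.0ms (1/4)
26. 3625.0ms @ 29/4 + 125.0ms (1/4)
27. 3750.0ms @ 15/2 + 250.0ms (1/2)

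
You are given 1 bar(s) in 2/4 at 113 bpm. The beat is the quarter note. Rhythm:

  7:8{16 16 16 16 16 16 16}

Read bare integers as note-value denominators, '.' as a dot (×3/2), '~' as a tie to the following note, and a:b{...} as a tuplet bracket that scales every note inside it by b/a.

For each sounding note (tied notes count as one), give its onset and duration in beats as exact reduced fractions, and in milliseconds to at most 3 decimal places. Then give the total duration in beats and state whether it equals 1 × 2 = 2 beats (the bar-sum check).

1) 0.0ms=0b +151.707ms=2/7b
2) 151.707ms=2/7b +151.707ms=2/7b
3) 303.413ms=4/7b +151.707ms=2/7b
4) 455.12ms=6/7b +151.707ms=2/7b
5) 606.827ms=8/7b +151.707ms=2/7b
6) 758.534ms=10/7b +151.707ms=2/7b
7) 910.24ms=12/7b +151.707ms=2/7b
Σ=2b of 2 (113bpm 2/4) — PASS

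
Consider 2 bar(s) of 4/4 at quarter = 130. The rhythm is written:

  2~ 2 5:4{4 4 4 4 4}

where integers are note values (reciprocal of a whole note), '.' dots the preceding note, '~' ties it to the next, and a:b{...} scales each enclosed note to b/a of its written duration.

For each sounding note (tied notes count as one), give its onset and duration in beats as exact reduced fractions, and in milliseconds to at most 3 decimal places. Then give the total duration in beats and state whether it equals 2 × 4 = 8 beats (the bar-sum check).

1) 0.0ms=0b +1846.154ms=4b
2) 1846.154ms=4b +369.231ms=4/5b
3) 2215.385ms=24/5b +369.231ms=4/5b
4) 2584.615ms=28/5b +369.231ms=4/5b
5) 2953.846ms=32/5b +369.231ms=4/5b
6) 3323.077ms=36/5b +369.231ms=4/5b
Σ=8b of 8 (130bpm 4/4) — PASS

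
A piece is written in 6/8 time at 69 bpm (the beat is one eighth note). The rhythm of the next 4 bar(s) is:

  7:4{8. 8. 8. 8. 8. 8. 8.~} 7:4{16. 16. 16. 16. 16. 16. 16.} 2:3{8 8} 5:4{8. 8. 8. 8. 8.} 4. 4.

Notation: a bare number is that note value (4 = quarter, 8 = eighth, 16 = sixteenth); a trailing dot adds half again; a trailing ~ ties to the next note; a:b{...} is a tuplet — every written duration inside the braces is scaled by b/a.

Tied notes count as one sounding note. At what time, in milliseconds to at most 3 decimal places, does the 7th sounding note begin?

note 7 onset = 36/7b = 4472.05ms

1. 0.0ms @ 0 + 745.342ms (6/7)
2. 745.342ms @ 6/7 + 745.342ms (6/7)
3. 1490.683ms @ 12/7 + 745.342ms (6/7)
4. 2236.025ms @ 18/7 + 745.342ms (6/7)
5. 2981.366ms @ 24/7 + 745.342ms (6/7)
6. 3726.708ms @ 30/7 + 745.342ms (6/7)
7. 4472.05ms @ 36/7 + 1118.012ms (9/7)
8. 5590.062ms @ 45/7 + 372.671ms (3/7)
9. 5962.733ms @ 48/7 + 372.671ms (3/7)
10. 6335.404ms @ 51/7 + 372.671ms (3/7)
11. 6708.075ms @ 54/7 + 372.671ms (3/7)
12. 7080.745ms @ 57/7 + 372.671ms (3/7)
13. 7453.416ms @ 60/7 + 372.671ms (3/7)
14. 7826.087ms @ 9 + 1304.348ms (3/2)
15. 9130.435ms @ 21/2 + 1304.348ms (3/2)
16. 10434.783ms @ 12 + 1043.478ms (6/5)
17. 11478.261ms @ 66/5 + 1043.478ms (6/5)
18. 12521.739ms @ 72/5 + 1043.478ms (6/5)
19. 13565.217ms @ 78/5 + 1043.478ms (6/5)
20. 14608.696ms @ 84/5 + 1043.478ms (6/5)
21. 15652.174ms @ 18 + 2608.696ms (3)
22. 18260.87ms @ 21 + 2608.696ms (3)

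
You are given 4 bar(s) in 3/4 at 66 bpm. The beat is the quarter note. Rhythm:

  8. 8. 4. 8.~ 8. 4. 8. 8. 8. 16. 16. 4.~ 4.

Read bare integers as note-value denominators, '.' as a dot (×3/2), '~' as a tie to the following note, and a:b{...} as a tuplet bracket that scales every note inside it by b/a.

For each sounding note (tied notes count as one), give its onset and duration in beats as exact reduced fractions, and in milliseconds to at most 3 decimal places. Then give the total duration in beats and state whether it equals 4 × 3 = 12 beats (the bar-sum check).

1) 0.0ms=0b +681.818ms=3/4b
2) 681.818ms=3/4b +681.818ms=3/4b
3) 1363.636ms=3/2b +1363.636ms=3/2b
4) 2727.273ms=3b +1363.636ms=3/2b
5) 4090.909ms=9/2b +1363.636ms=3/2b
6) 5454.545ms=6b +681.818ms=3/4b
7) 6136.364ms=27/4b +681.818ms=3/4b
8) 6818.182ms=15/2b +681.818ms=3/4b
9) 7500.0ms=33/4b +340.909ms=3/8b
10) 7840.909ms=69/8b +340.909ms=3/8b
11) 8181.818ms=9b +2727.273ms=3b
Σ=12b of 12 (66bpm 3/4) — PASS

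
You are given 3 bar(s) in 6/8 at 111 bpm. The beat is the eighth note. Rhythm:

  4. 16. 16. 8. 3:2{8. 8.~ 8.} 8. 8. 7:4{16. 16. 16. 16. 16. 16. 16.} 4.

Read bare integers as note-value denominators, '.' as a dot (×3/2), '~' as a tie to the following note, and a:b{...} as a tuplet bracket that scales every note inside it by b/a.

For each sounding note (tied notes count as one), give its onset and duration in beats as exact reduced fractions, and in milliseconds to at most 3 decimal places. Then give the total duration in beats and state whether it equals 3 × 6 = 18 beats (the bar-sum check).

1) 0.0ms=0b +1621.622ms=3b
2) 1621.622ms=3b +405.405ms=3/4b
3) 2027.027ms=15/4b +405.405ms=3/4b
4) 2432.432ms=9/2b +810.811ms=3/2b
5) 3243.243ms=6b +540.541ms=1b
6) 3783.784ms=7b +1081.081ms=2b
7) 4864.865ms=9b +810.811ms=3/2b
8) 5675.676ms=21/2b +810.811ms=3/2b
9) 6486.486ms=12b +231.66ms=3/7b
10) 6718.147ms=87/7b +231.66ms=3/7b
11) 6949.807ms=90/7b +231.66ms=3/7b
12) 7181.467ms=93/7b +231.66ms=3/7b
13) 7413.127ms=96/7b +231.66ms=3/7b
14) 7644.788ms=99/7b +231.66ms=3/7b
15) 7876.448ms=102/7b +231.66ms=3/7b
16) 8108.108ms=15b +1621.622ms=3b
Σ=18b of 18 (111bpm 6/8) — PASS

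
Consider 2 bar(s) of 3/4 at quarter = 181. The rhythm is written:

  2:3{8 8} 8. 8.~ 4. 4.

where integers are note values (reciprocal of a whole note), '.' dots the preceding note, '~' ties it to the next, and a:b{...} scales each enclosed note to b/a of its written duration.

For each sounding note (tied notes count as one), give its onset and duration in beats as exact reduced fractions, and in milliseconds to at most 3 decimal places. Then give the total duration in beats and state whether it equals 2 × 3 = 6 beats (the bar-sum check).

1) 0.0ms=0b +248.619ms=3/4b
2) 248.619ms=3/4b +248.619ms=3/4b
3) 497.238ms=3/2b +248.619ms=3/4b
4) 745.856ms=9/4b +745.856ms=9/4b
5) 1491.713ms=9/2b +497.238ms=3/2b
Σ=6b of 6 (181bpm 3/4) — PASS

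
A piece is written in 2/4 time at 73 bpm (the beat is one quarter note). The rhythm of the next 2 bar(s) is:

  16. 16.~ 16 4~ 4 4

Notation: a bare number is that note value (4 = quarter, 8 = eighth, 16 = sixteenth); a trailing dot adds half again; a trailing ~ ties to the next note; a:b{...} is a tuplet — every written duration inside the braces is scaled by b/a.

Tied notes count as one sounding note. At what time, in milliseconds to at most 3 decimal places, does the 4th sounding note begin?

1. 0.0ms @ 0 + 308.219ms (3/8)
2. 308.219ms @ 3/8 + 513.699ms (5/8)
3. 821.918ms @ 1 + 1643.836ms (2)
4. 2465.753ms @ 3 + 821.918ms (1)

note 4 onset = 3b = 2465.753ms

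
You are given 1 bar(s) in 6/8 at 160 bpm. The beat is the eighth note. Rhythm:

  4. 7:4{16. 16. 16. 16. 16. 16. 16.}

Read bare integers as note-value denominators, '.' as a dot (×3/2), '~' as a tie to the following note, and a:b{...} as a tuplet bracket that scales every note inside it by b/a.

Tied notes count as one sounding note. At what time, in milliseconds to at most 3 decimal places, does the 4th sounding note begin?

1. 0.0ms @ 0 + 1125.0ms (3)
2. 1125.0ms @ 3 + 160.714ms (3/7)
3. 1285.714ms @ 24/7 + 160.714ms (3/7)
4. 1446.429ms @ 27/7 + 160.714ms (3/7)
5. 1607.143ms @ 30/7 + 160.714ms (3/7)
6. 1767.857ms @ 33/7 + 160.714ms (3/7)
7. 1928.571ms @ 36/7 + 160.714ms (3/7)
8. 2089.286ms @ 39/7 + 160.714ms (3/7)

note 4 onset = 27/7b = 1446.429ms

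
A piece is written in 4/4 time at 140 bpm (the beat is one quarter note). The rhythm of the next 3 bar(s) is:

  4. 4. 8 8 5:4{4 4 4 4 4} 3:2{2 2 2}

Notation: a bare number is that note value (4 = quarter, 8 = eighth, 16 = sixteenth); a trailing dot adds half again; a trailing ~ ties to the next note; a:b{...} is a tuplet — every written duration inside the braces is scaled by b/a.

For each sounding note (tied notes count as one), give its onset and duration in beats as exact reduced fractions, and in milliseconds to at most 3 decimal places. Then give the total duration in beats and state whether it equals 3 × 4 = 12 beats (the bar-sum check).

1) 0.0ms=0b +642.857ms=3/2b
2) 642.857ms=3/2b +642.857ms=3/2b
3) 1285.714ms=3b +214.286ms=1/2b
4) 1500.0ms=7/2b +214.286ms=1/2b
5) 1714.286ms=4b +342.857ms=4/5b
6) 2057.143ms=24/5b +342.857ms=4/5b
7) 2400.0ms=28/5b +342.857ms=4/5b
8) 2742.857ms=32/5b +342.857ms=4/5b
9) 3085.714ms=36/5b +342.857ms=4/5b
10) 3428.571ms=8b +571.429ms=4/3b
11) 4000.0ms=28/3b +571.429ms=4/3b
12) 4571.429ms=32/3b +571.429ms=4/3b
Σ=12b of 12 (140bpm 4/4) — PASS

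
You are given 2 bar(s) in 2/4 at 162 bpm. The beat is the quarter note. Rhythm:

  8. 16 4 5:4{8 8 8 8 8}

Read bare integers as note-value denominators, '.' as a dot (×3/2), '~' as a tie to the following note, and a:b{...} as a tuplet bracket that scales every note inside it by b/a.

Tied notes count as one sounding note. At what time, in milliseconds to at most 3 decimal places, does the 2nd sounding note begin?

note 2 onset = 3/4b = 277.778ms

1. 0.0ms @ 0 + 277.778ms (3/4)
2. 277.778ms @ 3/4 + 92.593ms (1/4)
3. 370.37ms @ 1 + 370.37ms (1)
4. 740.741ms @ 2 + 148.148ms (2/5)
5. 888.889ms @ 12/5 + 148.148ms (2/5)
6. 1037.037ms @ 14/5 + 148.148ms (2/5)
7. 1185.185ms @ 16/5 + 148.148ms (2/5)
8. 1333.333ms @ 18/5 + 148.148ms (2/5)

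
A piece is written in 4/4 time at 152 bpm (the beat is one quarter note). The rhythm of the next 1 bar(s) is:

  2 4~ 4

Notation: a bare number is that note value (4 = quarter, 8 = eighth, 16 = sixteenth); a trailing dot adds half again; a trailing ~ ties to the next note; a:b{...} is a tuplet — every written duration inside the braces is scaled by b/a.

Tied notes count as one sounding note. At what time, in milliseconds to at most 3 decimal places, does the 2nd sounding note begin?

1. 0.0ms @ 0 + 789.474ms (2)
2. 789.474ms @ 2 + 789.474ms (2)

note 2 onset = 2b = 789.474ms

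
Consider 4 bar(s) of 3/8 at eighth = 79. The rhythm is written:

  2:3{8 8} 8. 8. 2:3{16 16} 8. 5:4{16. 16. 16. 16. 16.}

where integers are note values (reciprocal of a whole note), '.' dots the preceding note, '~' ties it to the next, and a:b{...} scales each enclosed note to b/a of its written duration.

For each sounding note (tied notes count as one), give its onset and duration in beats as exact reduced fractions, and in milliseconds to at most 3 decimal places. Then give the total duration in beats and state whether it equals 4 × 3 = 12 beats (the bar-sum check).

1) 0.0ms=0b +1139.241ms=3/2b
2) 1139.241ms=3/2b +1139.241ms=3/2b
3) 2278.481ms=3b +1139.241ms=3/2b
4) 3417.722ms=9/2b +1139.241ms=3/2b
5) 4556.962ms=6b +569.62ms=3/4b
6) 5126.582ms=27/4b +569.62ms=3/4b
7) 5696.203ms=15/2b +1139.241ms=3/2b
8) 6835.443ms=9b +455.696ms=3/5b
9) 7291.139ms=48/5b +455.696ms=3/5b
10) 7746.835ms=51/5b +455.696ms=3/5b
11) 8202.532ms=54/5b +455.696ms=3/5b
12) 8658.228ms=57/5b +455.696ms=3/5b
Σ=12b of 12 (79bpm 3/8) — PASS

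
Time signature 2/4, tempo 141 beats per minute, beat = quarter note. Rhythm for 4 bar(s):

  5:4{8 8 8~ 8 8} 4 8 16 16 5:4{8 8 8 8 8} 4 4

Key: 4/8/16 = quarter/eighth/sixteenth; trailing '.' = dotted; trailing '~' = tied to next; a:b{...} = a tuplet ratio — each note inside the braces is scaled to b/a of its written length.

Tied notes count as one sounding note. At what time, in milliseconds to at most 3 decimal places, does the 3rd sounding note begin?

1. 0.0ms @ 0 + 170.213ms (2/5)
2. 170.213ms @ 2/5 + 170.213ms (2/5)
3. 340.426ms @ 4/5 + 340.426ms (4/5)
4. 680.851ms @ 8/5 + 170.213ms (2/5)
5. 851.064ms @ 2 + 425.532ms (1)
6. 1276.596ms @ 3 + 212.766ms (1/2)
7. 1489.362ms @ 7/2 + 106.383ms (1/4)
8. 1595.745ms @ 15/4 + 106.383ms (1/4)
9. 1702.128ms @ 4 + 170.213ms (2/5)
10. 1872.34ms @ 22/5 + 170.213ms (2/5)
11. 2042.553ms @ 24/5 + 170.213ms (2/5)
12. 2212.766ms @ 26/5 + 170.213ms (2/5)
13. 2382.979ms @ 28/5 + 170.213ms (2/5)
14. 2553.191ms @ 6 + 425.532ms (1)
15. 2978.723ms @ 7 + 425.532ms (1)

note 3 onset = 4/5b = 340.426ms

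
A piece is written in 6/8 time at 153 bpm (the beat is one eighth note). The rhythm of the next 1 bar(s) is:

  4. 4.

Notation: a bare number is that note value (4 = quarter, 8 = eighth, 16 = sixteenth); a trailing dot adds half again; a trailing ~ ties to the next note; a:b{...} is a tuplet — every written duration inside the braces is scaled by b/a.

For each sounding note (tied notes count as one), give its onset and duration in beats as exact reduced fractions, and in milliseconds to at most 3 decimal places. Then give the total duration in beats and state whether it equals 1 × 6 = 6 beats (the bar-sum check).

1) 0.0ms=0b +1176.471ms=3b
2) 1176.471ms=3b +1176.471ms=3b
Σ=6b of 6 (153bpm 6/8) — PASS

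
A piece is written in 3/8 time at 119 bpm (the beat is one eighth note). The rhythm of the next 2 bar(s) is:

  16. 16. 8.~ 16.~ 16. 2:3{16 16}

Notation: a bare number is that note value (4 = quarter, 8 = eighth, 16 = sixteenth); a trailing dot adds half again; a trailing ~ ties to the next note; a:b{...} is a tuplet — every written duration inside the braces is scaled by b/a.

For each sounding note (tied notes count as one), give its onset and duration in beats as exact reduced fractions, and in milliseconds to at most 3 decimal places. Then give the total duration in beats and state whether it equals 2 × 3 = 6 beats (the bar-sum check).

1) 0.0ms=0b +378.151ms=3/4b
2) 378.151ms=3/4b +378.151ms=3/4b
3) 756.303ms=3/2b +1512.605ms=3b
4) 2268.908ms=9/2b +378.151ms=3/4b
5) 2647.059ms=21/4b +378.151ms=3/4b
Σ=6b of 6 (119bpm 3/8) — PASS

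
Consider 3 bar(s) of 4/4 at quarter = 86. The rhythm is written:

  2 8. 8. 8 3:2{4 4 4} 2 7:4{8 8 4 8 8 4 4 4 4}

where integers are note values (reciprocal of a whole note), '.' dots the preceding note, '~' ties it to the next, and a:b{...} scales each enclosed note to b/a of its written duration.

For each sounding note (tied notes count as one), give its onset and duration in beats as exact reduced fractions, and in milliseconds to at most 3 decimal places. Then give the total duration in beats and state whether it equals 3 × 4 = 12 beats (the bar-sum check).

1) 0.0ms=0b +1395.349ms=2b
2) 1395.349ms=2b +523.256ms=3/4b
3) 1918.605ms=11/4b +523.256ms=3/4b
4) 2441.86ms=7/2b +348.837ms=1/2b
5) 2790.698ms=4b +465.116ms=2/3b
6) 3255.814ms=14/3b +465.116ms=2/3b
7) 3720.93ms=16/3b +465.116ms=2/3b
8) 4186.047ms=6b +1395.349ms=2b
9) 5581.395ms=8b +199.336ms=2/7b
10) 5780.731ms=58/7b +199.336ms=2/7b
11) 5980.066ms=60/7b +398.671ms=4/7b
12) 6378.738ms=64/7b +199.336ms=2/7b
13) 6578.073ms=66/7b +199.336ms=2/7b
14) 6777.409ms=68/7b +398.671ms=4/7b
15) 7176.08ms=72/7b +398.671ms=4/7b
16) 7574.751ms=76/7b +398.671ms=4/7b
17) 7973.422ms=80/7b +398.671ms=4/7b
Σ=12b of 12 (86bpm 4/4) — PASS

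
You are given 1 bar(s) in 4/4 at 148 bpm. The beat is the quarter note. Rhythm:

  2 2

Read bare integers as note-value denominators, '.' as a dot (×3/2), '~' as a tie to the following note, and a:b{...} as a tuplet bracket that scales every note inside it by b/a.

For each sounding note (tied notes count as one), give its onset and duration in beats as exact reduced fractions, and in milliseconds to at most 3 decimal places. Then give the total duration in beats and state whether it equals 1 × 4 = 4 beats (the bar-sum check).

1) 0.0ms=0b +810.811ms=2b
2) 810.811ms=2b +810.811ms=2b
Σ=4b of 4 (148bpm 4/4) — PASS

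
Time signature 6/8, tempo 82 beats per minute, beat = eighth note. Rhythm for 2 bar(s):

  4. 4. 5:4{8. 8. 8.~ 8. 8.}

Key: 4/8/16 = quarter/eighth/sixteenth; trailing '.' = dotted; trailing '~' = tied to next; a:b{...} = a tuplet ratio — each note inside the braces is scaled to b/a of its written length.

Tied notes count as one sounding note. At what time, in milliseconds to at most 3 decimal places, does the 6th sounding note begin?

1. 0.0ms @ 0 + 2195.122ms (3)
2. 2195.122ms @ 3 + 2195.122ms (3)
3. 4390.244ms @ 6 + 878.049ms (6/5)
4. 5268.293ms @ 36/5 + 878.049ms (6/5)
5. 6146.341ms @ 42/5 + 1756.098ms (12/5)
6. 7902.439ms @ 54/5 + 878.049ms (6/5)

note 6 onset = 54/5b = 7902.439ms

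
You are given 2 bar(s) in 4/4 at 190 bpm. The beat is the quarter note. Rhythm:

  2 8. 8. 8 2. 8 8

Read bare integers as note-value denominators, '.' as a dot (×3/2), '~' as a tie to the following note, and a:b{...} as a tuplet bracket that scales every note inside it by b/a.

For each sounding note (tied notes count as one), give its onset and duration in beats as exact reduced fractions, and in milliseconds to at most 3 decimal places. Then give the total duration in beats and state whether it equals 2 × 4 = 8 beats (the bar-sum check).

1) 0.0ms=0b +631.579ms=2b
2) 631.579ms=2b +236.842ms=3/4b
3) 868.421ms=11/4b +236.842ms=3/4b
4) 1105.263ms=7/2b +157.895ms=1/2b
5) 1263.158ms=4b +947.368ms=3b
6) 2210.526ms=7b +157.895ms=1/2b
7) 2368.421ms=15/2b +157.895ms=1/2b
Σ=8b of 8 (190bpm 4/4) — PASS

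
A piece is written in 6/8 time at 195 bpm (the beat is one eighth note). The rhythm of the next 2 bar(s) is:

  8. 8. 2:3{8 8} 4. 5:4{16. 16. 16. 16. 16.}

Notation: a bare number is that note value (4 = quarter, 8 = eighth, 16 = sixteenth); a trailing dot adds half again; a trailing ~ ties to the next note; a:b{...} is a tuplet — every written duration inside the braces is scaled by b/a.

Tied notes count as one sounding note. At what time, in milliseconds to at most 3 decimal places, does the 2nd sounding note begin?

1. 0.0ms @ 0 + 461.538ms (3/2)
2. 461.538ms @ 3/2 + 461.538ms (3/2)
3. 923.077ms @ 3 + 461.538ms (3/2)
4. 1384.615ms @ 9/2 + 461.538ms (3/2)
5. 1846.154ms @ 6 + 923.077ms (3)
6. 2769.231ms @ 9 + 184.615ms (3/5)
7. 2953.846ms @ 48/5 + 184.615ms (3/5)
8. 3138.462ms @ 51/5 + 184.615ms (3/5)
9. 3323.077ms @ 54/5 + 184.615ms (3/5)
10. 3507.692ms @ 57/5 + 184.615ms (3/5)

note 2 onset = 3/2b = 461.538ms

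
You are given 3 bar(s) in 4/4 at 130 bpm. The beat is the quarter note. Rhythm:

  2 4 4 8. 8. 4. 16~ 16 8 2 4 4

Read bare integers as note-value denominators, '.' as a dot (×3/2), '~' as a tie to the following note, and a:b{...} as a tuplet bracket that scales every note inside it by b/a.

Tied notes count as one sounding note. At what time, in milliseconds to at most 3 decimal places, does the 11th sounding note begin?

1. 0.0ms @ 0 + 923.077ms (2)
2. 923.077ms @ 2 + 461.538ms (1)
3. 1384.615ms @ 3 + 461.538ms (1)
4. 1846.154ms @ 4 + 346.154ms (3/4)
5. 2192.308ms @ 19/4 + 346.154ms (3/4)
6. 2538.462ms @ 11/2 + 692.308ms (3/2)
7. 3230.769ms @ 7 + 230.769ms (1/2)
8. 3461.538ms @ 15/2 + 230.769ms (1/2)
9. 3692.308ms @ 8 + 923.077ms (2)
10. 4615.385ms @ 10 + 461.538ms (1)
11. 5076.923ms @ 11 + 461.538ms (1)

note 11 onset = 11b = 5076.923ms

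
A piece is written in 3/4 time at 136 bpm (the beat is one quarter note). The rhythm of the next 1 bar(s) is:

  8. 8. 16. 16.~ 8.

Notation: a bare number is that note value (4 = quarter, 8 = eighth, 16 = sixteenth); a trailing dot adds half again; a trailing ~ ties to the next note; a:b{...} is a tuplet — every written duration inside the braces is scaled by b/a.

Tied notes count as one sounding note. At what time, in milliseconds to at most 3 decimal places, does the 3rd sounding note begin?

1. 0.0ms @ 0 + 330.882ms (3/4)
2. 330.882ms @ 3/4 + 330.882ms (3/4)
3. 661.765ms @ 3/2 + 165.441ms (3/8)
4. 827.206ms @ 15/8 + 496.324ms (9/8)

note 3 onset = 3/2b = 661.765ms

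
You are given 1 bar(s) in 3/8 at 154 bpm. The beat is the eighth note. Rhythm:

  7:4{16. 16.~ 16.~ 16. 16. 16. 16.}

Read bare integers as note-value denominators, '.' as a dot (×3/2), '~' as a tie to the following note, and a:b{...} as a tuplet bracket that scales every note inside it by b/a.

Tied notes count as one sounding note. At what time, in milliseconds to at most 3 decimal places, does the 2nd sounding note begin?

1. 0.0ms @ 0 + 166.976ms (3/7)
2. 166.976ms @ 3/7 + 500.928ms (9/7)
3. 667.904ms @ 12/7 + 166.976ms (3/7)
4. 834.879ms @ 15/7 + 166.976ms (3/7)
5. 1001.855ms @ 18/7 + 166.976ms (3/7)

note 2 onset = 3/7b = 166.976ms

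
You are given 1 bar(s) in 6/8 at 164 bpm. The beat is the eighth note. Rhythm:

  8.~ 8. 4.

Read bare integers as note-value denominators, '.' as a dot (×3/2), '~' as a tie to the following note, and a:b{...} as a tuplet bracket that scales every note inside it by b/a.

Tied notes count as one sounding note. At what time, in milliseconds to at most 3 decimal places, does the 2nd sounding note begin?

1. 0.0ms @ 0 + 1097.561ms (3)
2. 1097.561ms @ 3 + 1097.561ms (3)

note 2 onset = 3b = 1097.561ms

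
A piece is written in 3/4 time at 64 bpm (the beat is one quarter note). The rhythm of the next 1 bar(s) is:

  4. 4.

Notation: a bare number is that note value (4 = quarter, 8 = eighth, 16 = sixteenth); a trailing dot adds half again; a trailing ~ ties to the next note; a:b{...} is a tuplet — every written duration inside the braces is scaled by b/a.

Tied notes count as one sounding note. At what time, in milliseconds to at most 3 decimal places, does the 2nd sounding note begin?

note 2 onset = 3/2b = 1406.25ms

1. 0.0ms @ 0 + 1406.25ms (3/2)
2. 1406.25ms @ 3/2 + 1406.25ms (3/2)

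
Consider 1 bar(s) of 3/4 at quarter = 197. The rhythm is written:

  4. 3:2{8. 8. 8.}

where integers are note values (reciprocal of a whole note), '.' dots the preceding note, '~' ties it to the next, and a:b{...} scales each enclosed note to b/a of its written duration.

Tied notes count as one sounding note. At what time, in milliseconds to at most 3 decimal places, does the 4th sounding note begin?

note 4 onset = 5/2b = 761.421ms

1. 0.0ms @ 0 + 456.853ms (3/2)
2. 456.853ms @ 3/2 + 152.284ms (1/2)
3. 609.137ms @ 2 + 152.284ms (1/2)
4. 761.421ms @ 5/2 + 152.284ms (1/2)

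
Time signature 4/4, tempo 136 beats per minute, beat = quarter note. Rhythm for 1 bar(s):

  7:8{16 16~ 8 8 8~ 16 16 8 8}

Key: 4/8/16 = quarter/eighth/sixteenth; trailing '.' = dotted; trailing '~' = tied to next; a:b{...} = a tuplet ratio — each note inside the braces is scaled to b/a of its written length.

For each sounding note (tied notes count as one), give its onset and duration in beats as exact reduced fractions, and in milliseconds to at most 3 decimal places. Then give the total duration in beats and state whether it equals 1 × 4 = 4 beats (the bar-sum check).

1) 0.0ms=0b +126.05ms=2/7b
2) 126.05ms=2/7b +378.151ms=6/7b
3) 504.202ms=8/7b +252.101ms=4/7b
4) 756.303ms=12/7b +378.151ms=6/7b
5) 1134.454ms=18/7b +126.05ms=2/7b
6) 1260.504ms=20/7b +252.101ms=4/7b
7) 1512.605ms=24/7b +252.101ms=4/7b
Σ=4b of 4 (136bpm 4/4) — PASS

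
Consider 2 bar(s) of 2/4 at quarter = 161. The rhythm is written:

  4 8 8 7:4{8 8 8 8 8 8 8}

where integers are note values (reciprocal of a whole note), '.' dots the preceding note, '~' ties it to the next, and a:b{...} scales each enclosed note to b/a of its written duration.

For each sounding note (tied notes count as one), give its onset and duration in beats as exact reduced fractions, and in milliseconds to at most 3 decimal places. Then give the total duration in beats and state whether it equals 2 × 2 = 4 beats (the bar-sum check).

1) 0.0ms=0b +372.671ms=1b
2) 372.671ms=1b +186.335ms=1/2b
3) 559.006ms=3/2b +186.335ms=1/2b
4) 745.342ms=2b +106.477ms=2/7b
5) 851.819ms=16/7b +106.477ms=2/7b
6) 958.296ms=18/7b +106.477ms=2/7b
7) 1064.774ms=20/7b +106.477ms=2/7b
8) 1171.251ms=22/7b +106.477ms=2/7b
9) 1277.728ms=24/7b +106.477ms=2/7b
10) 1384.206ms=26/7b +106.477ms=2/7b
Σ=4b of 4 (161bpm 2/4) — PASS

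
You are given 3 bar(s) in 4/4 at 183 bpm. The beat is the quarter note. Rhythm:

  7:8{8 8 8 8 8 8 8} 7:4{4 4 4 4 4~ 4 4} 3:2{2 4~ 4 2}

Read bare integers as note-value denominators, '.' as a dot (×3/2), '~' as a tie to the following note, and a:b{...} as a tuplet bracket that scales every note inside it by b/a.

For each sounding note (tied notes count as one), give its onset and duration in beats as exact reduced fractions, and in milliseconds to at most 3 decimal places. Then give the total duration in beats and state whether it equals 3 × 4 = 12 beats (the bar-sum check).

1) 0.0ms=0b +187.354ms=4/7b
2) 187.354ms=4/7b +187.354ms=4/7b
3) 374.707ms=8/7b +187.354ms=4/7b
4) 562.061ms=12/7b +187.354ms=4/7b
5) 749.415ms=16/7b +187.354ms=4/7b
6) 936.768ms=20/7b +187.354ms=4/7b
7) 1124.122ms=24/7b +187.354ms=4/7b
8) 1311.475ms=4b +187.354ms=4/7b
9) 1498.829ms=32/7b +187.354ms=4/7b
10) 1686.183ms=36/7b +187.354ms=4/7b
11) 1873.536ms=40/7b +187.354ms=4/7b
12) 2060.89ms=44/7b +374.707ms=8/7b
13) 2435.597ms=52/7b +187.354ms=4/7b
14) 2622.951ms=8b +437.158ms=4/3b
15) 3060.109ms=28/3b +437.158ms=4/3b
16) 3497.268ms=32/3b +437.158ms=4/3b
Σ=12b of 12 (183bpm 4/4) — PASS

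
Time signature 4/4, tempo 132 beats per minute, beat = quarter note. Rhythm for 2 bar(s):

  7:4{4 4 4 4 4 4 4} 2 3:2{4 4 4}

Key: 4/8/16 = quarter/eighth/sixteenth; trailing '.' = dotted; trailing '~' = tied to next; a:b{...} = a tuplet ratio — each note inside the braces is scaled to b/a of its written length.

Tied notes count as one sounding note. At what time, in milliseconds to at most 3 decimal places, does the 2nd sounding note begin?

1. 0.0ms @ 0 + 259.74ms (4/7)
2. 259.74ms @ 4/7 + 259.74ms (4/7)
3. 519.481ms @ 8/7 + 259.74ms (4/7)
4. 779.221ms @ 12/7 + 259.74ms (4/7)
5. 1038.961ms @ 16/7 + 259.74ms (4/7)
6. 1298.701ms @ 20/7 + 259.74ms (4/7)
7. 1558.442ms @ 24/7 + 259.74ms (4/7)
8. 1818.182ms @ 4 + 909.091ms (2)
9. 2727.273ms @ 6 + 303.03ms (2/3)
10. 3030.303ms @ 20/3 + 303.03ms (2/3)
11. 3333.333ms @ 22/3 + 303.03ms (2/3)

note 2 onset = 4/7b = 259.74ms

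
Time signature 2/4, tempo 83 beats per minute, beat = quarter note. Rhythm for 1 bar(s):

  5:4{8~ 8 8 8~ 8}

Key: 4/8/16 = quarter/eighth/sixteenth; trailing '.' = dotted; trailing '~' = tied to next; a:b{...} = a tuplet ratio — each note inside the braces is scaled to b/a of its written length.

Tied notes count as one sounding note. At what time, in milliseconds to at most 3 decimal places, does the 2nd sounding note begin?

note 2 onset = 4/5b = 578.313ms

1. 0.0ms @ 0 + 578.313ms (4/5)
2. 578.313ms @ 4/5 + 289.157ms (2/5)
3. 867.47ms @ 6/5 + 578.313ms (4/5)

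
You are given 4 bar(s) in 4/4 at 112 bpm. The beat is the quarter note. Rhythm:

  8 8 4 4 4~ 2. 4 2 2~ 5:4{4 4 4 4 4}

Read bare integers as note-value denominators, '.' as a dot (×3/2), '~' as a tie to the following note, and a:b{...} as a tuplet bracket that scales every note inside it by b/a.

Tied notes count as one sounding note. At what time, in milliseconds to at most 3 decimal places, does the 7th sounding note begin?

note 7 onset = 8b = 4285.714ms

1. 0.0ms @ 0 + 267.857ms (1/2)
2. 267.857ms @ 1/2 + 267.857ms (1/2)
3. 535.714ms @ 1 + 535.714ms (1)
4. 1071.429ms @ 2 + 535.714ms (1)
5. 1607.143ms @ 3 + 2142.857ms (4)
6. 3750.0ms @ 7 + 535.714ms (1)
7. 4285.714ms @ 8 + 1071.429ms (2)
8. 5357.143ms @ 10 + 1500.0ms (14/5)
9. 6857.143ms @ 64/5 + 428.571ms (4/5)
10. 7285.714ms @ 68/5 + 428.571ms (4/5)
11. 7714.286ms @ 72/5 + 428.571ms (4/5)
12. 8142.857ms @ 76/5 + 428.571ms (4/5)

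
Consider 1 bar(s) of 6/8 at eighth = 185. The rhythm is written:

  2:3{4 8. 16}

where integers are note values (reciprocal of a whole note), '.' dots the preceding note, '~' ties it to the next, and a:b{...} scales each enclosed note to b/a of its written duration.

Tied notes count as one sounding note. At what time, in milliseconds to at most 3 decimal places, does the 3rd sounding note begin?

1. 0.0ms @ 0 + 972.973ms (3)
2. 972.973ms @ 3 + 729.73ms (9/4)
3. 1702.703ms @ 21/4 + 243.243ms (3/4)

note 3 onset = 21/4b = 1702.703ms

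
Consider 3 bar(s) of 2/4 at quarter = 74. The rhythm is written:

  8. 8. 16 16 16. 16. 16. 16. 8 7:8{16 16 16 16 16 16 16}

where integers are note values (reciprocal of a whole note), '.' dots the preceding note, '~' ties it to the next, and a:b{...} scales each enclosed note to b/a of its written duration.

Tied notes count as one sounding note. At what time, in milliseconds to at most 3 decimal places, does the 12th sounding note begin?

note 12 onset = 32/7b = 3706.564ms

1. 0.0ms @ 0 + 608.108ms (3/4)
2. 608.108ms @ 3/4 + 608.108ms (3/4)
3. 1216.216ms @ 3/2 + 202.703ms (1/4)
4. 1418.919ms @ 7/4 + 202.703ms (1/4)
5. 1621.622ms @ 2 + 304.054ms (3/8)
6. 1925.676ms @ 19/8 + 304.054ms (3/8)
7. 2229.73ms @ 11/4 + 304.054ms (3/8)
8. 2533.784ms @ 25/8 + 304.054ms (3/8)
9. 2837.838ms @ 7/2 + 405.405ms (1/2)
10. 3243.243ms @ 4 + 231.66ms (2/7)
11. 3474.903ms @ 30/7 + 231.66ms (2/7)
12. 3706.564ms @ 32/7 + 231.66ms (2/7)
13. 3938.224ms @ 34/7 + 231.66ms (2/7)
14. 4169.884ms @ 36/7 + 231.66ms (2/7)
15. 4401.544ms @ 38/7 + 231.66ms (2/7)
16. 4633.205ms @ 40/7 + 231.66ms (2/7)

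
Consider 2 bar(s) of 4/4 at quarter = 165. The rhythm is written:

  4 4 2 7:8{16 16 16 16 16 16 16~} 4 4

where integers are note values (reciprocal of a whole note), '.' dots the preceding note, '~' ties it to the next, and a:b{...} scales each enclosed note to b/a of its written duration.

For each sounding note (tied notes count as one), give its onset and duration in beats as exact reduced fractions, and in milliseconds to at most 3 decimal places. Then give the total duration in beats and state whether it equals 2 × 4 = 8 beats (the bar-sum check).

1) 0.0ms=0b +363.636ms=1b
2) 363.636ms=1b +363.636ms=1b
3) 727.273ms=2b +727.273ms=2b
4) 1454.545ms=4b +103.896ms=2/7b
5) 1558.442ms=30/7b +103.896ms=2/7b
6) 1662.338ms=32/7b +103.896ms=2/7b
7) 1766.234ms=34/7b +103.896ms=2/7b
8) 1870.13ms=36/7b +103.896ms=2/7b
9) 1974.026ms=38/7b +103.896ms=2/7b
10) 2077.922ms=40/7b +467.532ms=9/7b
11) 2545.455ms=7b +363.636ms=1b
Σ=8b of 8 (165bpm 4/4) — PASS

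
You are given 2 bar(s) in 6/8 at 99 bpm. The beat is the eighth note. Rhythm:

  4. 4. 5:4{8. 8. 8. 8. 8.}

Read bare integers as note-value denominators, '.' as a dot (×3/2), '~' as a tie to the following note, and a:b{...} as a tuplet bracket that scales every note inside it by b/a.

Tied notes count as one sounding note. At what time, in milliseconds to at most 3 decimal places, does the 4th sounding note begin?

1. 0.0ms @ 0 + 1818.182ms (3)
2. 1818.182ms @ 3 + 1818.182ms (3)
3. 3636.364ms @ 6 + 727.273ms (6/5)
4. 4363.636ms @ 36/5 + 727.273ms (6/5)
5. 5090.909ms @ 42/5 + 727.273ms (6/5)
6. 5818.182ms @ 48/5 + 727.273ms (6/5)
7. 6545.455ms @ 54/5 + 727.273ms (6/5)

note 4 onset = 36/5b = 4363.636ms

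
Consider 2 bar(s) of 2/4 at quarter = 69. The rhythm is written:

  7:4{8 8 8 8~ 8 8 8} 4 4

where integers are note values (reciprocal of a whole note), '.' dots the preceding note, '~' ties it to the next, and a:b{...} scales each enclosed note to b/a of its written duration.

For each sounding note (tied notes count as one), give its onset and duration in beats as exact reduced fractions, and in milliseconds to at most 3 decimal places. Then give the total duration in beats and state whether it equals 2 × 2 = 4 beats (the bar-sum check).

1) 0.0ms=0b +248.447ms=2/7b
2) 248.447ms=2/7b +248.447ms=2/7b
3) 496.894ms=4/7b +248.447ms=2/7b
4) 745.342ms=6/7b +496.894ms=4/7b
5) 1242.236ms=10/7b +248.447ms=2/7b
6) 1490.683ms=12/7b +248.447ms=2/7b
7) 1739.13ms=2b +869.565ms=1b
8) 2608.696ms=3b +869.565ms=1b
Σ=4b of 4 (69bpm 2/4) — PASS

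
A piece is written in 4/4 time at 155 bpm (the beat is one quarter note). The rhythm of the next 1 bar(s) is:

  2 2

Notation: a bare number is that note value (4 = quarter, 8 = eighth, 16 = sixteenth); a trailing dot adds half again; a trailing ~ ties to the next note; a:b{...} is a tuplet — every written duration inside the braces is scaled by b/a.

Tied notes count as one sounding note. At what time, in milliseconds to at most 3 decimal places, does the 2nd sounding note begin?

1. 0.0ms @ 0 + 774.194ms (2)
2. 774.194ms @ 2 + 774.194ms (2)

note 2 onset = 2b = 774.194ms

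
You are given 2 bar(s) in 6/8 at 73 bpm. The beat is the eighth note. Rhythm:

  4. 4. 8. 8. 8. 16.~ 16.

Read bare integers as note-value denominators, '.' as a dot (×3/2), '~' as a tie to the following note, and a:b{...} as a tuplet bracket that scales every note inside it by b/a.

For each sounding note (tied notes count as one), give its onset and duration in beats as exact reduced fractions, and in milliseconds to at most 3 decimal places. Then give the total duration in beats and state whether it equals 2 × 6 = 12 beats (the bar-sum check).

1) 0.0ms=0b +2465.753ms=3b
2) 2465.753ms=3b +2465.753ms=3b
3) 4931.507ms=6b +1232.877ms=3/2b
4) 6164.384ms=15/2b +1232.877ms=3/2b
5) 7397.26ms=9b +1232.877ms=3/2b
6) 8630.137ms=21/2b +1232.877ms=3/2b
Σ=12b of 12 (73bpm 6/8) — PASS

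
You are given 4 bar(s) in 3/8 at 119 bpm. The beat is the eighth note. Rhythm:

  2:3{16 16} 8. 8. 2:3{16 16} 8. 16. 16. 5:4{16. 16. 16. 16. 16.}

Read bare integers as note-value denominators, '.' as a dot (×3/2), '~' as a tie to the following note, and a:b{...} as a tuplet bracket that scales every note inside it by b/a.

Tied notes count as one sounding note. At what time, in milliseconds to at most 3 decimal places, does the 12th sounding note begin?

note 12 onset = 51/5b = 5142.857ms

1. 0.0ms @ 0 + 378.151ms (3/4)
2. 378.151ms @ 3/4 + 378.151ms (3/4)
3. 756.303ms @ 3/2 + 756.303ms (3/2)
4. 1512.605ms @ 3 + 756.303ms (3/2)
5. 2268.908ms @ 9/2 + 378.151ms (3/4)
6. 2647.059ms @ 21/4 + 378.151ms (3/4)
7. 3025.21ms @ 6 + 756.303ms (3/2)
8. 3781.513ms @ 15/2 + 378.151ms (3/4)
9. 4159.664ms @ 33/4 + 378.151ms (3/4)
10. 4537.815ms @ 9 + 302.521ms (3/5)
11. 4840.336ms @ 48/5 + 302.521ms (3/5)
12. 5142.857ms @ 51/5 + 302.521ms (3/5)
13. 5445.378ms @ 54/5 + 302.521ms (3/5)
14. 5747.899ms @ 57/5 + 302.521ms (3/5)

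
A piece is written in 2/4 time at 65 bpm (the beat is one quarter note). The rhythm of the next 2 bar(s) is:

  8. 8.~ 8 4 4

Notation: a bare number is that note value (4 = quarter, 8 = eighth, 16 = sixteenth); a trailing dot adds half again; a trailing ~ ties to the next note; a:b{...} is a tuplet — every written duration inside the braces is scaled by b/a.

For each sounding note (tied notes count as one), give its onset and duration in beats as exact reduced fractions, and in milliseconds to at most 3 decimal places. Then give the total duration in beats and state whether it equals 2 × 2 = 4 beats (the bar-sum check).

1) 0.0ms=0b +692.308ms=3/4b
2) 692.308ms=3/4b +1153.846ms=5/4b
3) 1846.154ms=2b +923.077ms=1b
4) 2769.231ms=3b +923.077ms=1b
Σ=4b of 4 (65bpm 2/4) — PASS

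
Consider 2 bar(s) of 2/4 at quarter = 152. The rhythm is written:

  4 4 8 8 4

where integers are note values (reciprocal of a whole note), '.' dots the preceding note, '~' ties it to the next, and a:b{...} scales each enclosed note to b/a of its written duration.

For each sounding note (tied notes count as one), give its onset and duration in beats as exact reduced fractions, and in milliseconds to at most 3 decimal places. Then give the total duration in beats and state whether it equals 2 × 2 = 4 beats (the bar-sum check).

1) 0.0ms=0b +394.737ms=1b
2) 394.737ms=1b +394.737ms=1b
3) 789.474ms=2b +197.368ms=1/2b
4) 986.842ms=5/2b +197.368ms=1/2b
5) 1184.211ms=3b +394.737ms=1b
Σ=4b of 4 (152bpm 2/4) — PASS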